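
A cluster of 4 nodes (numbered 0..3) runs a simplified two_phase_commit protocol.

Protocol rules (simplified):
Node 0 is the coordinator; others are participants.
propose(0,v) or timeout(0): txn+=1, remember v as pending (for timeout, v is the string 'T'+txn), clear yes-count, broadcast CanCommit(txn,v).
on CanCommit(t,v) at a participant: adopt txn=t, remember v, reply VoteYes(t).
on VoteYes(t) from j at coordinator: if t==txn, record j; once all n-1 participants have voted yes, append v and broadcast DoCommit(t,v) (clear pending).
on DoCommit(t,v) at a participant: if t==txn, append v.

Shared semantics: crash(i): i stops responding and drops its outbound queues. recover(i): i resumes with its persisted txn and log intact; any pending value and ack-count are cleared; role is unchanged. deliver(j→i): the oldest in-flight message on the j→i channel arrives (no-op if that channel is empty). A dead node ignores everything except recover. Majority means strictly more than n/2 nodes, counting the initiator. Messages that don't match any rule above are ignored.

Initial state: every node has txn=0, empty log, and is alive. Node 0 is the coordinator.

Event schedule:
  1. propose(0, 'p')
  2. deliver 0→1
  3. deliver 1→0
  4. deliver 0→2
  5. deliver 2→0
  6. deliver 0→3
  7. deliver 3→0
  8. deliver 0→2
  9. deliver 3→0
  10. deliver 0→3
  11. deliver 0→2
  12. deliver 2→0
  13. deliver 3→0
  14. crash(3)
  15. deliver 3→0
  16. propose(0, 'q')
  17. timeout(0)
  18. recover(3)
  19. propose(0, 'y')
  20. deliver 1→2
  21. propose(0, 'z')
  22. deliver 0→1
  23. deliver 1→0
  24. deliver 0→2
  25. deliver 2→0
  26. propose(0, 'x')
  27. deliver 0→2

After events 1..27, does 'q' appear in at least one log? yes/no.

e1 propose(0,'p'): 0[coor,t=1,-]
e2 deliver 0→1: 1[part,t=1,-]
e3 deliver 1→0: ·
e4 deliver 0→2: 2[part,t=1,-]
e5 deliver 2→0: ·
e6 deliver 0→3: 3[part,t=1,-]
e7 deliver 3→0: 0[coor,t=1,p]
e8 deliver 0→2: 2[part,t=1,p]
e9 deliver 3→0: ·
e10 deliver 0→3: 3[part,t=1,p]
e11 deliver 0→2: ·
e12 deliver 2→0: ·
e13 deliver 3→0: ·
e14 crash(3): 3[✗part,t=1,p]
e15 deliver 3→0: ·
e16 propose(0,'q'): 0[coor,t=2,p]
e17 timeout(0): 0[coor,t=3,p]
e18 recover(3): 3[part,t=1,p]
e19 propose(0,'y'): 0[coor,t=4,p]
e20 deliver 1→2: ·
e21 propose(0,'z'): 0[coor,t=5,p]
e22 deliver 0→1: 1[part,t=1,p]
e23 deliver 1→0: ·
e24 deliver 0→2: 2[part,t=2,p]
e25 deliver 2→0: ·
e26 propose(0,'x'): 0[coor,t=6,p]
e27 deliver 0→2: 2[part,t=3,p]

no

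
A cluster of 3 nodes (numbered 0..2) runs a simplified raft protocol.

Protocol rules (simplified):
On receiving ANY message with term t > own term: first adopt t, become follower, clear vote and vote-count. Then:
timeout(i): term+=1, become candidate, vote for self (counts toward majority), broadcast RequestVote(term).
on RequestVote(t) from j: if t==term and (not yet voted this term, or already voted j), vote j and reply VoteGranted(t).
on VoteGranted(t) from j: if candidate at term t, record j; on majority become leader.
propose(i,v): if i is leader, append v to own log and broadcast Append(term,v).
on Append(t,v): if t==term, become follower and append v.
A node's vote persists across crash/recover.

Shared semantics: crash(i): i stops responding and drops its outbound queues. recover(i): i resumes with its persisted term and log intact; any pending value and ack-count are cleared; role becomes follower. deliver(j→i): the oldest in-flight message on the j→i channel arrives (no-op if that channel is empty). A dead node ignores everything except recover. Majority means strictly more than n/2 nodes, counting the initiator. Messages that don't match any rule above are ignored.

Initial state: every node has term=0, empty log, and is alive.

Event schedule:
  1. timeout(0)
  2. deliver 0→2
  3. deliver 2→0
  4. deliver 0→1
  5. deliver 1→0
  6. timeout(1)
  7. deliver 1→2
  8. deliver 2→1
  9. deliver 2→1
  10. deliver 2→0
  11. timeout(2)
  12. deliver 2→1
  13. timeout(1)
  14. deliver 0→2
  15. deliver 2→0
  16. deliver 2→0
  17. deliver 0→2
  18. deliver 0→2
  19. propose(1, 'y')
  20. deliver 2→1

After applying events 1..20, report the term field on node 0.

e1 timeout(0): 0[cand,t=1,-]
e2 deliver 0→2: 2[foll,t=1,-]
e3 deliver 2→0: 0[lead,t=1,-]
e4 deliver 0→1: 1[foll,t=1,-]
e5 deliver 1→0: ·
e6 timeout(1): 1[cand,t=2,-]
e7 deliver 1→2: 2[foll,t=2,-]
e8 deliver 2→1: 1[lead,t=2,-]
e9 deliver 2→1: ·
e10 deliver 2→0: ·
e11 timeout(2): 2[cand,t=3,-]
e12 deliver 2→1: 1[foll,t=3,-]
e13 timeout(1): 1[cand,t=4,-]
e14 deliver 0→2: ·
e15 deliver 2→0: 0[foll,t=3,-]
e16 deliver 2→0: ·
e17 deliver 0→2: 2[lead,t=3,-]
e18 deliver 0→2: ·
e19 propose(1,'y'): ·
e20 deliver 2→1: ·

3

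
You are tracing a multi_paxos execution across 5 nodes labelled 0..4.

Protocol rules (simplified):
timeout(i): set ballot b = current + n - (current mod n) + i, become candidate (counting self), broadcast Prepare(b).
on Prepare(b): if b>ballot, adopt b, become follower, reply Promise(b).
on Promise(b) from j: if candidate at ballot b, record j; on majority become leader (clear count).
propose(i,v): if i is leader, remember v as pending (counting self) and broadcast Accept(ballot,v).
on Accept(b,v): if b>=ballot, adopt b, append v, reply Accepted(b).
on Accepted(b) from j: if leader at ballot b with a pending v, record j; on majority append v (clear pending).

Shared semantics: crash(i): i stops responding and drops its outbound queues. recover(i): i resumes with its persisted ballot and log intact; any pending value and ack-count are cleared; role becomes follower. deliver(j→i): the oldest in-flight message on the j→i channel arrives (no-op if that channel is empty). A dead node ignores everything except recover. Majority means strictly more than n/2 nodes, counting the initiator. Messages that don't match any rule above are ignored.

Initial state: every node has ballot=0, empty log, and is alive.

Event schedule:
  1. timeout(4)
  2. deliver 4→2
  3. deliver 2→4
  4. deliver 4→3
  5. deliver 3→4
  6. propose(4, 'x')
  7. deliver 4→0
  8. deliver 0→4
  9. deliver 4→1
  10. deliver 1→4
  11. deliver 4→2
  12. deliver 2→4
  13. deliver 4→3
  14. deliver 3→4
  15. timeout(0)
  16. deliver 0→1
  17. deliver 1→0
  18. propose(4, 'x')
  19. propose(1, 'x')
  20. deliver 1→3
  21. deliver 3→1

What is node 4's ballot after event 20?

9

e1 timeout(4): 4[cand,b=9,-]
e2 deliver 4→2: 2[foll,b=9,-]
e3 deliver 2→4: ·
e4 deliver 4→3: 3[foll,b=9,-]
e5 deliver 3→4: 4[lead,b=9,-]
e6 propose(4,'x'): ·
e7 deliver 4→0: 0[foll,b=9,-]
e8 deliver 0→4: ·
e9 deliver 4→1: 1[foll,b=9,-]
e10 deliver 1→4: ·
e11 deliver 4→2: 2[foll,b=9,x]
e12 deliver 2→4: ·
e13 deliver 4→3: 3[foll,b=9,x]
e14 deliver 3→4: 4[lead,b=9,x]
e15 timeout(0): 0[cand,b=10,-]
e16 deliver 0→1: 1[foll,b=10,-]
e17 deliver 1→0: ·
e18 propose(4,'x'): ·
e19 propose(1,'x'): ·
e20 deliver 1→3: ·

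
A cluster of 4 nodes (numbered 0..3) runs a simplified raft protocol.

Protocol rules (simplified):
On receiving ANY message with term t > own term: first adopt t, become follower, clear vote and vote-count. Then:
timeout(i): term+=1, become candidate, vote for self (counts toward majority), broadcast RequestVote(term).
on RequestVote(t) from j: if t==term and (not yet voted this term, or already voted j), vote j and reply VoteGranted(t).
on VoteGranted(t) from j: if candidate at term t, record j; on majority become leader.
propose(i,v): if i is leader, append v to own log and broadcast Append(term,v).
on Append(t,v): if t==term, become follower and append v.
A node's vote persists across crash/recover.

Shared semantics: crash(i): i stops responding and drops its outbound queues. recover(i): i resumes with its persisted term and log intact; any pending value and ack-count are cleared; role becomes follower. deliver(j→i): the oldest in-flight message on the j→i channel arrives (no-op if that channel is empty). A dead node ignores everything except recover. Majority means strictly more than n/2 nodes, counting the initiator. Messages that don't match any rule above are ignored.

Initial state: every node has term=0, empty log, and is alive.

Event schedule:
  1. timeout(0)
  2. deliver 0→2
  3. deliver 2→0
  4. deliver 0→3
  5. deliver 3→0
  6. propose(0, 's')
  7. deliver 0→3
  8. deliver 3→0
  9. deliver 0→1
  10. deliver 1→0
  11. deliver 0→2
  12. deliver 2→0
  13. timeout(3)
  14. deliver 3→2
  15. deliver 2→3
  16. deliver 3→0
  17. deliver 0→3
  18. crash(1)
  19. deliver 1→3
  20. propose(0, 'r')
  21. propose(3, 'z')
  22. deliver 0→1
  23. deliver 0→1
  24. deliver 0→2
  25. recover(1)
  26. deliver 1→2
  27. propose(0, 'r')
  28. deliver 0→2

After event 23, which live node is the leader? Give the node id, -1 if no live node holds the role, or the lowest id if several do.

after 1 — timeout(0): n0:cand/t1/[-]
after 2 — deliver 0→2: n2:foll/t1/[-]
after 3 — deliver 2→0: ·
after 4 — deliver 0→3: n3:foll/t1/[-]
after 5 — deliver 3→0: n0:lead/t1/[-]
after 6 — propose(0,'s'): n0:lead/t1/[s]
after 7 — deliver 0→3: n3:foll/t1/[s]
after 8 — deliver 3→0: ·
after 9 — deliver 0→1: n1:foll/t1/[-]
after 10 — deliver 1→0: ·
after 11 — deliver 0→2: n2:foll/t1/[s]
after 12 — deliver 2→0: ·
after 13 — timeout(3): n3:cand/t2/[s]
after 14 — deliver 3→2: n2:foll/t2/[s]
after 15 — deliver 2→3: ·
after 16 — deliver 3→0: n0:foll/t2/[s]
after 17 — deliver 0→3: n3:lead/t2/[s]
after 18 — crash(1): n1:✗foll/t1/[-]
after 19 — deliver 1→3: ·
after 20 — propose(0,'r'): ·
after 21 — propose(3,'z'): n3:lead/t2/[s,z]
after 22 — deliver 0→1: ·
after 23 — deliver 0→1: ·

3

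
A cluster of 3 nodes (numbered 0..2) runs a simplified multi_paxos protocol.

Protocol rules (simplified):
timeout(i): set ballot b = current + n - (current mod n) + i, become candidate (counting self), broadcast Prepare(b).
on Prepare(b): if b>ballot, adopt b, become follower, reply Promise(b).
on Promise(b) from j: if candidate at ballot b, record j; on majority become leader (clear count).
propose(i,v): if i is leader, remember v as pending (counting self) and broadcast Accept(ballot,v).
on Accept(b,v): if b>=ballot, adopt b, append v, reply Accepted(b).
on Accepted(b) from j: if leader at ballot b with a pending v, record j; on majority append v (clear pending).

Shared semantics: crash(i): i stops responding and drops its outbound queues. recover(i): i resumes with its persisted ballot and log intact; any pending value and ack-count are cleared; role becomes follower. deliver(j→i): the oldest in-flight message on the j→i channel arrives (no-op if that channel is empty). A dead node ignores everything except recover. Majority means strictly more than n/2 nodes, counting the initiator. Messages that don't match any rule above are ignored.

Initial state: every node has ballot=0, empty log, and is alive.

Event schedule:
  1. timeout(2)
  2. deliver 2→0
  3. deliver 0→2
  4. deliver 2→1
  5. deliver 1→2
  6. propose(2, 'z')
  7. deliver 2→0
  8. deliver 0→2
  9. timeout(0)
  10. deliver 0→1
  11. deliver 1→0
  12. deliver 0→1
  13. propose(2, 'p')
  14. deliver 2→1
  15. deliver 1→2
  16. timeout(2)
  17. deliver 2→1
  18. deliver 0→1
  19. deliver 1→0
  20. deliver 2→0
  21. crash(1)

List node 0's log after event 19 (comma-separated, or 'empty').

z

[1] timeout(2) → N2(cand b5 [-])
[2] deliver 2→0 → N0(foll b5 [-])
[3] deliver 0→2 → N2(lead b5 [-])
[4] deliver 2→1 → N1(foll b5 [-])
[5] deliver 1→2 → ∅
[6] propose(2,'z') → ∅
[7] deliver 2→0 → N0(foll b5 [z])
[8] deliver 0→2 → N2(lead b5 [z])
[9] timeout(0) → N0(cand b6 [z])
[10] deliver 0→1 → N1(foll b6 [-])
[11] deliver 1→0 → N0(lead b6 [z])
[12] deliver 0→1 → ∅
[13] propose(2,'p') → ∅
[14] deliver 2→1 → ∅
[15] deliver 1→2 → ∅
[16] timeout(2) → N2(cand b8 [z])
[17] deliver 2→1 → ∅
[18] deliver 0→1 → ∅
[19] deliver 1→0 → ∅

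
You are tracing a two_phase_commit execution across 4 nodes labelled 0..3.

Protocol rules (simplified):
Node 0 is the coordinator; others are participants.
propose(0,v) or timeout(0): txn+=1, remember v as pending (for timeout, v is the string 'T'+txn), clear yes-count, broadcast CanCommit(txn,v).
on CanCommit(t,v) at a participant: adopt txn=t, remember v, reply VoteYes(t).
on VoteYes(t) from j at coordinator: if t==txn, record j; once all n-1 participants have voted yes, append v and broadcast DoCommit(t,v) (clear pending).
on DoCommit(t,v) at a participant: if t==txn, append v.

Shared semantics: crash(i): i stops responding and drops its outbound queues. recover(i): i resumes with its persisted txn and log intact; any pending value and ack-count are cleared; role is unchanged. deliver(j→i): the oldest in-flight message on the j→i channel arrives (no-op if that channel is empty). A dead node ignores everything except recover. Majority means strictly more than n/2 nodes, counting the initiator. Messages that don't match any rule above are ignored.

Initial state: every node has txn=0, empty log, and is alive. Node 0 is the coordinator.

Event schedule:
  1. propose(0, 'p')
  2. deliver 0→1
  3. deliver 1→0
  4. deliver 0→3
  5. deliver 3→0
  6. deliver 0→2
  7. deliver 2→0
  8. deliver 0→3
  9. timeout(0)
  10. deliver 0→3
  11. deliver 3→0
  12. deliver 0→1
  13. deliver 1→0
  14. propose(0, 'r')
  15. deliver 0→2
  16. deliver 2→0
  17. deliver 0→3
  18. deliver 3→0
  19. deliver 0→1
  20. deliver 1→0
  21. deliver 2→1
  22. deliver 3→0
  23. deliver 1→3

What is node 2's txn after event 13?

1

step 1 propose(0,'p'): 0={coor,t=1,log=-}
step 2 deliver 0→1: 1={part,t=1,log=-}
step 3 deliver 1→0: —
step 4 deliver 0→3: 3={part,t=1,log=-}
step 5 deliver 3→0: —
step 6 deliver 0→2: 2={part,t=1,log=-}
step 7 deliver 2→0: 0={coor,t=1,log=p}
step 8 deliver 0→3: 3={part,t=1,log=p}
step 9 timeout(0): 0={coor,t=2,log=p}
step 10 deliver 0→3: 3={part,t=2,log=p}
step 11 deliver 3→0: —
step 12 deliver 0→1: 1={part,t=1,log=p}
step 13 deliver 1→0: —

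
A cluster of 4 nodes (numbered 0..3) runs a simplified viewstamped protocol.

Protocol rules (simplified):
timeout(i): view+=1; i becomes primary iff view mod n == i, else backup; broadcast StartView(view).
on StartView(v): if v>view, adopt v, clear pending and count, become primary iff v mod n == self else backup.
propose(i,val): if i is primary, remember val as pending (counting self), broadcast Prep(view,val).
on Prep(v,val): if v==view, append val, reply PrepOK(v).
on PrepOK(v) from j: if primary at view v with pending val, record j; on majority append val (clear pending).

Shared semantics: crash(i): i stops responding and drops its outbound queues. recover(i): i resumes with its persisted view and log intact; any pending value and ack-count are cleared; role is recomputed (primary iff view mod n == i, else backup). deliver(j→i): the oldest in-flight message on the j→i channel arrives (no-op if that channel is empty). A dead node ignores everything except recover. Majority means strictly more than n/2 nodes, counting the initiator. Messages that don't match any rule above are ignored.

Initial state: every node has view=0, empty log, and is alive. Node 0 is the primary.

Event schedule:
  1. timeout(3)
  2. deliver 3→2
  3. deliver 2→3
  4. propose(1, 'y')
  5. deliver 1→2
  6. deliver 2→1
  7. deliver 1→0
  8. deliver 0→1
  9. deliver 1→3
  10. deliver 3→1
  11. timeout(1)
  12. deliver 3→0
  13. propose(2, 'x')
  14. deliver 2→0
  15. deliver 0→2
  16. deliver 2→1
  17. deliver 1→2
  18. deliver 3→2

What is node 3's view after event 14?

[1] timeout(3) → N3(back v1 [-])
[2] deliver 3→2 → N2(back v1 [-])
[3] deliver 2→3 → ∅
[4] propose(1,'y') → ∅
[5] deliver 1→2 → ∅
[6] deliver 2→1 → ∅
[7] deliver 1→0 → ∅
[8] deliver 0→1 → ∅
[9] deliver 1→3 → ∅
[10] deliver 3→1 → N1(prim v1 [-])
[11] timeout(1) → N1(back v2 [-])
[12] deliver 3→0 → N0(back v1 [-])
[13] propose(2,'x') → ∅
[14] deliver 2→0 → ∅

1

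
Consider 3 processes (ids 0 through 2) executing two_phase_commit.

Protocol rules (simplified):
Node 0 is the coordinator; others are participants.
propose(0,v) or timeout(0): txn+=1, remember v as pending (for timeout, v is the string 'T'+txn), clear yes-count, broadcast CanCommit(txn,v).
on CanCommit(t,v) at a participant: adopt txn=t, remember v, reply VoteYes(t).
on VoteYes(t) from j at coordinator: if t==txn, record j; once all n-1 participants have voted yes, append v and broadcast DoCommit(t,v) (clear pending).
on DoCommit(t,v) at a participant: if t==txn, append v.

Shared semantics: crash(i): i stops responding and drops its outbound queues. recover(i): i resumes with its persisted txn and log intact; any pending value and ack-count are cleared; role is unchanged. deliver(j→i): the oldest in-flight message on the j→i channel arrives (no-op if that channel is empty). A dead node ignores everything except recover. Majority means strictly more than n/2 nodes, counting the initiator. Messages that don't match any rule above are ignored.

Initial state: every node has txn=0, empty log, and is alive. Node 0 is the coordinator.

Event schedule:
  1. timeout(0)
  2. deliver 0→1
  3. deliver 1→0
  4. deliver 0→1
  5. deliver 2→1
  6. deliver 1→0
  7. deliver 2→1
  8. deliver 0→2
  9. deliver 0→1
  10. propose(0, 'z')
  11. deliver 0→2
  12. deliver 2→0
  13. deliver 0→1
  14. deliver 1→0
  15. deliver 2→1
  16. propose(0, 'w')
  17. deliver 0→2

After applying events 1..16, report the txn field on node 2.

2

[1] timeout(0) → N0(coor t1 [-])
[2] deliver 0→1 → N1(part t1 [-])
[3] deliver 1→0 → ∅
[4] deliver 0→1 → ∅
[5] deliver 2→1 → ∅
[6] deliver 1→0 → ∅
[7] deliver 2→1 → ∅
[8] deliver 0→2 → N2(part t1 [-])
[9] deliver 0→1 → ∅
[10] propose(0,'z') → N0(coor t2 [-])
[11] deliver 0→2 → N2(part t2 [-])
[12] deliver 2→0 → ∅
[13] deliver 0→1 → N1(part t2 [-])
[14] deliver 1→0 → ∅
[15] deliver 2→1 → ∅
[16] propose(0,'w') → N0(coor t3 [-])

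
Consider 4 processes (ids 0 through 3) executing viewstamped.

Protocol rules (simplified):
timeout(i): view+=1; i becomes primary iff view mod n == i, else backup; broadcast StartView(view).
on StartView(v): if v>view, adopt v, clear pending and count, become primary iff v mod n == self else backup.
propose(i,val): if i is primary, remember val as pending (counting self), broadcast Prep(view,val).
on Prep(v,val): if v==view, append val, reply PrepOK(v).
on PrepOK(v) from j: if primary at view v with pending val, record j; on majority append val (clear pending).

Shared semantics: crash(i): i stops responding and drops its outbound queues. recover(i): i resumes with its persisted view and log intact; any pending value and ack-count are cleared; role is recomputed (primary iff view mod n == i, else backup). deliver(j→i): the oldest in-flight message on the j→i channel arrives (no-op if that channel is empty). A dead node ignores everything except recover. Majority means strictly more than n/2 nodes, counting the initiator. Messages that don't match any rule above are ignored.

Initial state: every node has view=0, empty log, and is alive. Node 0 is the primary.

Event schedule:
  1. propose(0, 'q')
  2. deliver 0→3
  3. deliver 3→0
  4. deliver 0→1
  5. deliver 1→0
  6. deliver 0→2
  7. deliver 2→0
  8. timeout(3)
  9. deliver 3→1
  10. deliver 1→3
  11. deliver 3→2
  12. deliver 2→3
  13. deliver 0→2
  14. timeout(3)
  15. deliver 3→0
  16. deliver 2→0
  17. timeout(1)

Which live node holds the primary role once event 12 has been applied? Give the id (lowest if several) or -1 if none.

step 1 propose(0,'q'): —
step 2 deliver 0→3: 3={back,v=0,log=q}
step 3 deliver 3→0: —
step 4 deliver 0→1: 1={back,v=0,log=q}
step 5 deliver 1→0: 0={prim,v=0,log=q}
step 6 deliver 0→2: 2={back,v=0,log=q}
step 7 deliver 2→0: —
step 8 timeout(3): 3={back,v=1,log=q}
step 9 deliver 3→1: 1={prim,v=1,log=q}
step 10 deliver 1→3: —
step 11 deliver 3→2: 2={back,v=1,log=q}
step 12 deliver 2→3: —

0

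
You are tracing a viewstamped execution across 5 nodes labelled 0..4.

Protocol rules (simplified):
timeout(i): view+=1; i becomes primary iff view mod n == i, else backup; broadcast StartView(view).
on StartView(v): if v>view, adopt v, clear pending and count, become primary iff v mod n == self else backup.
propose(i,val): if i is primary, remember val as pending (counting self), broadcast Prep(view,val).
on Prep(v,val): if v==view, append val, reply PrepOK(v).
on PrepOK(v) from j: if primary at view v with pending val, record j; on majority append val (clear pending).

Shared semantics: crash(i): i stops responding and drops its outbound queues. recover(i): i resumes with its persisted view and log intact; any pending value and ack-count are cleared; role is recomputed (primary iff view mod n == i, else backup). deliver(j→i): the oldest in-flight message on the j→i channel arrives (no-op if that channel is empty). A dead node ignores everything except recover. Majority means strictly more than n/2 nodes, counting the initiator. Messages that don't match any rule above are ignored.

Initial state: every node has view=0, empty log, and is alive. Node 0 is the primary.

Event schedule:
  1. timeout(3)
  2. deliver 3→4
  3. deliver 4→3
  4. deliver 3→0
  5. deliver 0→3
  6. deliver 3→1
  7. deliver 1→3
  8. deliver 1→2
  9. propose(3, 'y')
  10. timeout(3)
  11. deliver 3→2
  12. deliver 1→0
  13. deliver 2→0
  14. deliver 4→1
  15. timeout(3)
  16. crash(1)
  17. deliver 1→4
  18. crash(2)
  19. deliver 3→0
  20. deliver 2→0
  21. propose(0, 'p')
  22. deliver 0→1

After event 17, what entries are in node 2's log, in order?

after 1 — timeout(3): n3:back/v1/[-]
after 2 — deliver 3→4: n4:back/v1/[-]
after 3 — deliver 4→3: ·
after 4 — deliver 3→0: n0:back/v1/[-]
after 5 — deliver 0→3: ·
after 6 — deliver 3→1: n1:prim/v1/[-]
after 7 — deliver 1→3: ·
after 8 — deliver 1→2: ·
after 9 — propose(3,'y'): ·
after 10 — timeout(3): n3:back/v2/[-]
after 11 — deliver 3→2: n2:back/v1/[-]
after 12 — deliver 1→0: ·
after 13 — deliver 2→0: ·
after 14 — deliver 4→1: ·
after 15 — timeout(3): n3:prim/v3/[-]
after 16 — crash(1): n1:✗prim/v1/[-]
after 17 — deliver 1→4: ·

empty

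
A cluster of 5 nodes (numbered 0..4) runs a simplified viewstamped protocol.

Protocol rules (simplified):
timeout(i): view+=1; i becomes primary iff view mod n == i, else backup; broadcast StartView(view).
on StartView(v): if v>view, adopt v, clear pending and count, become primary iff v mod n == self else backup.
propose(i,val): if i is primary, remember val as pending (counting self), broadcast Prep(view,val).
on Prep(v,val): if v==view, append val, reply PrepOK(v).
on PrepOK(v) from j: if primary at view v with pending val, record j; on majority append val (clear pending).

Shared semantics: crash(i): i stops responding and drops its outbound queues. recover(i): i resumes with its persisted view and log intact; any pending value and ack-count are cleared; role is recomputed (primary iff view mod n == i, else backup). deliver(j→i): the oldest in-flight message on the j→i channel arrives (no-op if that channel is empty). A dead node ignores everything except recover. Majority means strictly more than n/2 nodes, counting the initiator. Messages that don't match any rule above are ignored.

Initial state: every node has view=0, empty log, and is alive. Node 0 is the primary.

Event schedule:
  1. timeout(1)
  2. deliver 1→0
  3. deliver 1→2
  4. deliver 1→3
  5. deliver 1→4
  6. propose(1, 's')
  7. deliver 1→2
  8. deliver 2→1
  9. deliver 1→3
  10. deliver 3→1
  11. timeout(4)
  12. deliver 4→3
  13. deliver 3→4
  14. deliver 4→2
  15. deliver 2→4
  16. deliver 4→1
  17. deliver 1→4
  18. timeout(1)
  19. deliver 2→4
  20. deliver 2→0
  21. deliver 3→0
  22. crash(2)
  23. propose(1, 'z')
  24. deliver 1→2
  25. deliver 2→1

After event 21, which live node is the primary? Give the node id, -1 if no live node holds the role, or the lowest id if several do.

2

e1 timeout(1): 1[prim,v=1,-]
e2 deliver 1→0: 0[back,v=1,-]
e3 deliver 1→2: 2[back,v=1,-]
e4 deliver 1→3: 3[back,v=1,-]
e5 deliver 1→4: 4[back,v=1,-]
e6 propose(1,'s'): ·
e7 deliver 1→2: 2[back,v=1,s]
e8 deliver 2→1: ·
e9 deliver 1→3: 3[back,v=1,s]
e10 deliver 3→1: 1[prim,v=1,s]
e11 timeout(4): 4[back,v=2,-]
e12 deliver 4→3: 3[back,v=2,s]
e13 deliver 3→4: ·
e14 deliver 4→2: 2[prim,v=2,s]
e15 deliver 2→4: ·
e16 deliver 4→1: 1[back,v=2,s]
e17 deliver 1→4: ·
e18 timeout(1): 1[back,v=3,s]
e19 deliver 2→4: ·
e20 deliver 2→0: ·
e21 deliver 3→0: ·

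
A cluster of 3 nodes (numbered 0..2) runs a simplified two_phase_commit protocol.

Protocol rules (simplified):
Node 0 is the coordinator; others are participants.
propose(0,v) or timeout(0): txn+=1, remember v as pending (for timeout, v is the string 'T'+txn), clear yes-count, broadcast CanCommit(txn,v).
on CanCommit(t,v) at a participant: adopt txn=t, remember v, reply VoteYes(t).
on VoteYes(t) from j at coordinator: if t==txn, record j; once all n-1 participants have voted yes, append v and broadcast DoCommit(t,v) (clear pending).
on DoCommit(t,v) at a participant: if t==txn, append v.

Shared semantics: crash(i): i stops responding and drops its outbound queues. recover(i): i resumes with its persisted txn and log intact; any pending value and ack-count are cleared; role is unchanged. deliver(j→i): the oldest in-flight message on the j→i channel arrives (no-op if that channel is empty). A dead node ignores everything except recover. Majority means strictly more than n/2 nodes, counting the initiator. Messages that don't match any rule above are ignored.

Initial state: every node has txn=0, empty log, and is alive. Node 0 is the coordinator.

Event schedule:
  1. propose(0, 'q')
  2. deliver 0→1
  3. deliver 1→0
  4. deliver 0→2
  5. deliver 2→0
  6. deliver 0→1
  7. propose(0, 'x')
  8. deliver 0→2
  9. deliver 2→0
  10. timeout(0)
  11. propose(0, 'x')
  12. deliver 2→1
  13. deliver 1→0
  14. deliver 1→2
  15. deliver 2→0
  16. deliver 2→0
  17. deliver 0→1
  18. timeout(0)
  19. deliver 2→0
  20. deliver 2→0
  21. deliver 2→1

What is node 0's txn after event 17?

4

after 1 — propose(0,'q'): n0:coor/t1/[-]
after 2 — deliver 0→1: n1:part/t1/[-]
after 3 — deliver 1→0: ·
after 4 — deliver 0→2: n2:part/t1/[-]
after 5 — deliver 2→0: n0:coor/t1/[q]
after 6 — deliver 0→1: n1:part/t1/[q]
after 7 — propose(0,'x'): n0:coor/t2/[q]
after 8 — deliver 0→2: n2:part/t1/[q]
after 9 — deliver 2→0: ·
after 10 — timeout(0): n0:coor/t3/[q]
after 11 — propose(0,'x'): n0:coor/t4/[q]
after 12 — deliver 2→1: ·
after 13 — deliver 1→0: ·
after 14 — deliver 1→2: ·
after 15 — deliver 2→0: ·
after 16 — deliver 2→0: ·
after 17 — deliver 0→1: n1:part/t2/[q]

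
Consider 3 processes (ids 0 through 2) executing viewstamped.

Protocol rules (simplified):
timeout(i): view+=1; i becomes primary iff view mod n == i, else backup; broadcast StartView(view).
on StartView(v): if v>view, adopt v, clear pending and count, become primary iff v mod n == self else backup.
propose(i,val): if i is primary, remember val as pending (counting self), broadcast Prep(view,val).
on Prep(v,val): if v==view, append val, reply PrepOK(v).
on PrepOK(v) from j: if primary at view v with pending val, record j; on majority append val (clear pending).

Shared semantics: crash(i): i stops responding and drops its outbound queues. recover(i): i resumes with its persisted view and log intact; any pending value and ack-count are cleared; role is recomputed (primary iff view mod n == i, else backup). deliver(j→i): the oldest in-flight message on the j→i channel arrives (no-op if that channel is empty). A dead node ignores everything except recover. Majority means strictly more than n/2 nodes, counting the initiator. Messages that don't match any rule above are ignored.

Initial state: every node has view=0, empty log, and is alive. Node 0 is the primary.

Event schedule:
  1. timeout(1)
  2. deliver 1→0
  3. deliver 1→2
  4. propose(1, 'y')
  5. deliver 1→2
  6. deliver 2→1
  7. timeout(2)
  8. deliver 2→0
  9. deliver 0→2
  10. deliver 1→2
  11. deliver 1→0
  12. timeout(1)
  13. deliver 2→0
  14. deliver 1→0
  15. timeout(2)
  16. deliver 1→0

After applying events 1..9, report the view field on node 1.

step 1 timeout(1): 1={prim,v=1,log=-}
step 2 deliver 1→0: 0={back,v=1,log=-}
step 3 deliver 1→2: 2={back,v=1,log=-}
step 4 propose(1,'y'): —
step 5 deliver 1→2: 2={back,v=1,log=y}
step 6 deliver 2→1: 1={prim,v=1,log=y}
step 7 timeout(2): 2={prim,v=2,log=y}
step 8 deliver 2→0: 0={back,v=2,log=-}
step 9 deliver 0→2: —

1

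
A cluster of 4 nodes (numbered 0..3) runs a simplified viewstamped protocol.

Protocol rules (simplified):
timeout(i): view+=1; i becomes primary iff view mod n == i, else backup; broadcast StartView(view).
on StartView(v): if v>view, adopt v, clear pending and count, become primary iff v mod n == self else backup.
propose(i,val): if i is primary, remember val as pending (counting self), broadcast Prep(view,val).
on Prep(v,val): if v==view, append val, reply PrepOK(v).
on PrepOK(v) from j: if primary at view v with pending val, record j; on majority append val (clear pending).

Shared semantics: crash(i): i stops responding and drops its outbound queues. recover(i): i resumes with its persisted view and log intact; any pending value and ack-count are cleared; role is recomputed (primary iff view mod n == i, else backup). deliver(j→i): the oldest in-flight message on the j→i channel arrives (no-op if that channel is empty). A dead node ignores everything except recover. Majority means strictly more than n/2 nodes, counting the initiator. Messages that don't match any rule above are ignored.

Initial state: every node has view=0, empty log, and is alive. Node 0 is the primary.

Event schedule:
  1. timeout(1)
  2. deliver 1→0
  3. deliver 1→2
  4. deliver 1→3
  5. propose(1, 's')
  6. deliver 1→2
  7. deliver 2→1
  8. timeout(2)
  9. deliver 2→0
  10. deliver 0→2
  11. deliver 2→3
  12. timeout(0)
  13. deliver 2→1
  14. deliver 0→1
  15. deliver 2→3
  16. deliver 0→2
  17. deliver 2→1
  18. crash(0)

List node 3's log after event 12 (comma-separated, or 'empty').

1. timeout(1):  <1:prim v1 ->
2. deliver 1→0:  <0:back v1 ->
3. deliver 1→2:  <2:back v1 ->
4. deliver 1→3:  <3:back v1 ->
5. propose(1,'s'):  nop
6. deliver 1→2:  <2:back v1 s>
7. deliver 2→1:  nop
8. timeout(2):  <2:prim v2 s>
9. deliver 2→0:  <0:back v2 ->
10. deliver 0→2:  nop
11. deliver 2→3:  <3:back v2 ->
12. timeout(0):  <0:back v3 ->

empty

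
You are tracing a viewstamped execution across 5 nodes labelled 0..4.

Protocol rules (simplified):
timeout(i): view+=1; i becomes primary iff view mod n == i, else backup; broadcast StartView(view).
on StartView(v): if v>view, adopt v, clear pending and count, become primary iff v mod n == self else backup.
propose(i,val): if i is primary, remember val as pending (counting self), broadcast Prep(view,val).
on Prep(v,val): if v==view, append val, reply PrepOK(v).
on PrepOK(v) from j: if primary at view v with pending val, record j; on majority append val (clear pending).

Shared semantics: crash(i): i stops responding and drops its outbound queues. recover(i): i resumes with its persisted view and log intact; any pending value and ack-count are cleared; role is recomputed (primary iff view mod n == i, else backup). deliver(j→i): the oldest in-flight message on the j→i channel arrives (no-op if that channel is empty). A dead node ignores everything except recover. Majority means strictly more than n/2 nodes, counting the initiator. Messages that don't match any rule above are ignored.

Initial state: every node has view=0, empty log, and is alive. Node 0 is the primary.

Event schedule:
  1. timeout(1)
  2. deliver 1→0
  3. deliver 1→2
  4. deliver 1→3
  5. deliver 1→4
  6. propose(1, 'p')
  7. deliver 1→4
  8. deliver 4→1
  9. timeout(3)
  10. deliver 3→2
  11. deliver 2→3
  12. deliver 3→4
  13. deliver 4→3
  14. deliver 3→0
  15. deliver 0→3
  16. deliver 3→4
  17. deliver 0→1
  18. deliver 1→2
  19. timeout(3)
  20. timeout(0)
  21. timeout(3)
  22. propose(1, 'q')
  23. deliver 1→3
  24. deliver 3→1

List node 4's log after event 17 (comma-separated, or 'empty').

[1] timeout(1) → N1(prim v1 [-])
[2] deliver 1→0 → N0(back v1 [-])
[3] deliver 1→2 → N2(back v1 [-])
[4] deliver 1→3 → N3(back v1 [-])
[5] deliver 1→4 → N4(back v1 [-])
[6] propose(1,'p') → ∅
[7] deliver 1→4 → N4(back v1 [p])
[8] deliver 4→1 → ∅
[9] timeout(3) → N3(back v2 [-])
[10] deliver 3→2 → N2(prim v2 [-])
[11] deliver 2→3 → ∅
[12] deliver 3→4 → N4(back v2 [p])
[13] deliver 4→3 → ∅
[14] deliver 3→0 → N0(back v2 [-])
[15] deliver 0→3 → ∅
[16] deliver 3→4 → ∅
[17] deliver 0→1 → ∅

p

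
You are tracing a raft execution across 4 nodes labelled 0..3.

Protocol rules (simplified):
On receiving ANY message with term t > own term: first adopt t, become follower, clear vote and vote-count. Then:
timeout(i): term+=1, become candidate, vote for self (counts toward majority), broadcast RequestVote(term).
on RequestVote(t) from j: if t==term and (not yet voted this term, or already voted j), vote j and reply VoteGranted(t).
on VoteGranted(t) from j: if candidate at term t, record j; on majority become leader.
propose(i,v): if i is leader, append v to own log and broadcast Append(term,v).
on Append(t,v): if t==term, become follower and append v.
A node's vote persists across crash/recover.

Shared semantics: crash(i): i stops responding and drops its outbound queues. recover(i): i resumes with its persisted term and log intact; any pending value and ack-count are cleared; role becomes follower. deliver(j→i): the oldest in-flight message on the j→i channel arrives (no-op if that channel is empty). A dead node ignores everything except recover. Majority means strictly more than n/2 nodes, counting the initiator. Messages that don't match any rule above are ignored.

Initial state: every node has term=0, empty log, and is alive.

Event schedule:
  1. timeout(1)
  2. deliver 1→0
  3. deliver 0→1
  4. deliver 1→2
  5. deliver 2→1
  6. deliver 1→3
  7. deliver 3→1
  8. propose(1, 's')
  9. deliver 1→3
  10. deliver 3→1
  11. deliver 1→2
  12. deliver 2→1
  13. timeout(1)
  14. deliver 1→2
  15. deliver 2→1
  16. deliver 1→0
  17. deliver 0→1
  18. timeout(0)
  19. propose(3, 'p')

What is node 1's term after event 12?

e1 timeout(1): 1[cand,t=1,-]
e2 deliver 1→0: 0[foll,t=1,-]
e3 deliver 0→1: ·
e4 deliver 1→2: 2[foll,t=1,-]
e5 deliver 2→1: 1[lead,t=1,-]
e6 deliver 1→3: 3[foll,t=1,-]
e7 deliver 3→1: ·
e8 propose(1,'s'): 1[lead,t=1,s]
e9 deliver 1→3: 3[foll,t=1,s]
e10 deliver 3→1: ·
e11 deliver 1→2: 2[foll,t=1,s]
e12 deliver 2→1: ·

1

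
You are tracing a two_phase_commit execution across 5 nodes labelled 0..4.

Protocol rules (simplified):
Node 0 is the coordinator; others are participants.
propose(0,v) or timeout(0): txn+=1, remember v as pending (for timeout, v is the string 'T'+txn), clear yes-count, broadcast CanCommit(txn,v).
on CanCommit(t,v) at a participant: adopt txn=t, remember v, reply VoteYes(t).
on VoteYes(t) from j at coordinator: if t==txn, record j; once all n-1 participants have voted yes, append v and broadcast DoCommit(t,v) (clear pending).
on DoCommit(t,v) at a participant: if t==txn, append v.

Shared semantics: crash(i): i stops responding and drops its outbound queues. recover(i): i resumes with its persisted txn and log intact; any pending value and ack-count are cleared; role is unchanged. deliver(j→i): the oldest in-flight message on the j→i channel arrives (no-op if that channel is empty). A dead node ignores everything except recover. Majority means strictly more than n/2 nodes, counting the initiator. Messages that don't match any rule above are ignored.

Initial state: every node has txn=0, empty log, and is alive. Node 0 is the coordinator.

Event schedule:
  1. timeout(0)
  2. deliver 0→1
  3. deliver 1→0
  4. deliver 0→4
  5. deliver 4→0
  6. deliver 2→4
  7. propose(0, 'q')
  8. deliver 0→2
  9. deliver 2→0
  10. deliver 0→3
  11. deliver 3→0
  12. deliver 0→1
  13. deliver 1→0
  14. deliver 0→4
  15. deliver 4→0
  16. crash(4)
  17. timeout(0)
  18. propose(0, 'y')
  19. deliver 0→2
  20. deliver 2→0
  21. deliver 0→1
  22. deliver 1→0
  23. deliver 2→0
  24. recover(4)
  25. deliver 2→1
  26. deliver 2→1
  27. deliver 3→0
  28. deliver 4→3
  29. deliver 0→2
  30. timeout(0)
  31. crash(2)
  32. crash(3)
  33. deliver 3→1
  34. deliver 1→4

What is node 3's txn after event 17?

1

1. timeout(0):  <0:coor t1 ->
2. deliver 0→1:  <1:part t1 ->
3. deliver 1→0:  nop
4. deliver 0→4:  <4:part t1 ->
5. deliver 4→0:  nop
6. deliver 2→4:  nop
7. propose(0,'q'):  <0:coor t2 ->
8. deliver 0→2:  <2:part t1 ->
9. deliver 2→0:  nop
10. deliver 0→3:  <3:part t1 ->
11. deliver 3→0:  nop
12. deliver 0→1:  <1:part t2 ->
13. deliver 1→0:  nop
14. deliver 0→4:  <4:part t2 ->
15. deliver 4→0:  nop
16. crash(4):  <4:✗part t2 ->
17. timeout(0):  <0:coor t3 ->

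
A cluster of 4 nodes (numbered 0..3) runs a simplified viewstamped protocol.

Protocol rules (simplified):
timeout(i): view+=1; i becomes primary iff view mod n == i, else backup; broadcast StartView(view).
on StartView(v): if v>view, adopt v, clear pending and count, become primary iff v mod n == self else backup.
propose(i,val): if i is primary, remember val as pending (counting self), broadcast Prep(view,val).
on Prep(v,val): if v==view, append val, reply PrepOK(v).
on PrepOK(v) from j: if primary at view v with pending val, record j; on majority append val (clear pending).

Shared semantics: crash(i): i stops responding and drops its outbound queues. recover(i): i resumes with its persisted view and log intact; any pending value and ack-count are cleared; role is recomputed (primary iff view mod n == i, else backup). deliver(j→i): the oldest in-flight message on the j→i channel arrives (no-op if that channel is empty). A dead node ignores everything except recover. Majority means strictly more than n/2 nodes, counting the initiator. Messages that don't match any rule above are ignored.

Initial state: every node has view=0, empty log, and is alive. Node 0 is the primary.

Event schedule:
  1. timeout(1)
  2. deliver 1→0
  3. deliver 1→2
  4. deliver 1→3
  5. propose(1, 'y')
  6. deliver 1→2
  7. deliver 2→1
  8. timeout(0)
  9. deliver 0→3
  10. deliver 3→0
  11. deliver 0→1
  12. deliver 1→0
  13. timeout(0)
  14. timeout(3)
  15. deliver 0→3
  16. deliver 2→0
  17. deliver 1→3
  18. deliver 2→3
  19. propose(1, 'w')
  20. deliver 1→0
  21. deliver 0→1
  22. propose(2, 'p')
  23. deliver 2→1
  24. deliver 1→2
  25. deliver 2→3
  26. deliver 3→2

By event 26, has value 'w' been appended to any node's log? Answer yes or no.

no

e1 timeout(1): 1[prim,v=1,-]
e2 deliver 1→0: 0[back,v=1,-]
e3 deliver 1→2: 2[back,v=1,-]
e4 deliver 1→3: 3[back,v=1,-]
e5 propose(1,'y'): ·
e6 deliver 1→2: 2[back,v=1,y]
e7 deliver 2→1: ·
e8 timeout(0): 0[back,v=2,-]
e9 deliver 0→3: 3[back,v=2,-]
e10 deliver 3→0: ·
e11 deliver 0→1: 1[back,v=2,-]
e12 deliver 1→0: ·
e13 timeout(0): 0[back,v=3,-]
e14 timeout(3): 3[prim,v=3,-]
e15 deliver 0→3: ·
e16 deliver 2→0: ·
e17 deliver 1→3: ·
e18 deliver 2→3: ·
e19 propose(1,'w'): ·
e20 deliver 1→0: ·
e21 deliver 0→1: 1[back,v=3,-]
e22 propose(2,'p'): ·
e23 deliver 2→1: ·
e24 deliver 1→2: ·
e25 deliver 2→3: ·
e26 deliver 3→2: 2[back,v=3,y]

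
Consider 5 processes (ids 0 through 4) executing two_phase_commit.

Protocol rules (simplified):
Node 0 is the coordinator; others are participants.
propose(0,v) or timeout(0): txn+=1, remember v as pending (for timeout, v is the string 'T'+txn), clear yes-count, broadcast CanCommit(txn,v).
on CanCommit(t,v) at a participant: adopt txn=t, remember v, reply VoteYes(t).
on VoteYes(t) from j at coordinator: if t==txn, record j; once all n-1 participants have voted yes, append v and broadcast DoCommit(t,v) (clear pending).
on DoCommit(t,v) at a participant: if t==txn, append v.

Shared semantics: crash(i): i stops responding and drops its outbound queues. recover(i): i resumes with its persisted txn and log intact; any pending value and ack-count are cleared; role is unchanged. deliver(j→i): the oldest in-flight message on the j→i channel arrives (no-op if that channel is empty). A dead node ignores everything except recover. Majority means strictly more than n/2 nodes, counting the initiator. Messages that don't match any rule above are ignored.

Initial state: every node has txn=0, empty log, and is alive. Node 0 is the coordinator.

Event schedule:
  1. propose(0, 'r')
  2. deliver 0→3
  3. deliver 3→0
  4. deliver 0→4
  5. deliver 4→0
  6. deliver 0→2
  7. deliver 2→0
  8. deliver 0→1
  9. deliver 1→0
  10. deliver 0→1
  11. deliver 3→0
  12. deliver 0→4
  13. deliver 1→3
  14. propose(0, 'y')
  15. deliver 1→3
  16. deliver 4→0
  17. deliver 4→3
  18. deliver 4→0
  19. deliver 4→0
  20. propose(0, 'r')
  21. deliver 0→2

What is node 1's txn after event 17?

after 1 — propose(0,'r'): n0:coor/t1/[-]
after 2 — deliver 0→3: n3:part/t1/[-]
after 3 — deliver 3→0: ·
after 4 — deliver 0→4: n4:part/t1/[-]
after 5 — deliver 4→0: ·
after 6 — deliver 0→2: n2:part/t1/[-]
after 7 — deliver 2→0: ·
after 8 — deliver 0→1: n1:part/t1/[-]
after 9 — deliver 1→0: n0:coor/t1/[r]
after 10 — deliver 0→1: n1:part/t1/[r]
after 11 — deliver 3→0: ·
after 12 — deliver 0→4: n4:part/t1/[r]
after 13 — deliver 1→3: ·
after 14 — propose(0,'y'): n0:coor/t2/[r]
after 15 — deliver 1→3: ·
after 16 — deliver 4→0: ·
after 17 — deliver 4→3: ·

1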